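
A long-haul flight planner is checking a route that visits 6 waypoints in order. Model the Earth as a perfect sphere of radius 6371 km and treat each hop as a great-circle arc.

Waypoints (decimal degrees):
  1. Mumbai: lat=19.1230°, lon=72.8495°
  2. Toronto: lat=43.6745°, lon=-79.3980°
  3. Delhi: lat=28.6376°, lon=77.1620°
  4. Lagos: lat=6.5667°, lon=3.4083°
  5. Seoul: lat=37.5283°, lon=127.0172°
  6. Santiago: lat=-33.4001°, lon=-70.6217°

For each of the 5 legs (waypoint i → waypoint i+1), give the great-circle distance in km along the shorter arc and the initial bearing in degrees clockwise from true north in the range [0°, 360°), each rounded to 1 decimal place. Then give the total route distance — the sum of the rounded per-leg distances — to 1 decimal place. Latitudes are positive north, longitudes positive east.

Leg 1: φ1=0.3337593, φ2=0.7622638, Δφ=0.4285045, Δλ=-2.6572202 rad; a=sin²(Δφ/2)+cosφ1·cosφ2·sin²(Δλ/2)=0.6892638607; c=2·atan2(√a, √(1-a))=1.959001467; dist=6371·c=12480.798 ≈ 12480.8 km; running total=12480.8 km
Leg 1 bearing: y=sinΔλ·cosφ2=-0.33679507, x=cosφ1·sinφ2-sinφ1·cosφ2·cosΔλ=0.86214027; θ=atan2(y, x)=-21.3381° <0 so +360° → 338.6619° ≈ 338.7°
Leg 2: φ1=0.7622638, φ2=0.4998204, Δφ=-0.2624434, Δλ=2.7324875 rad; a=sin²(Δφ/2)+cosφ1·cosφ2·sin²(Δλ/2)=0.6257233673; c=2·atan2(√a, √(1-a))=1.824971052; dist=6371·c=11626.891 ≈ 11626.9 km; running total=24107.7 km
Leg 2 bearing: y=sinΔλ·cosφ2=0.34912650, x=cosφ1·sinφ2-sinφ1·cosφ2·cosΔλ=0.90270993; θ=atan2(y, x)=21.1442° ≈ 21.1°
Leg 3: φ1=0.4998204, φ2=0.1146105, Δφ=-0.3852099, Δλ=-1.2872449 rad; a=sin²(Δφ/2)+cosφ1·cosφ2·sin²(Δλ/2)=0.3506295954; c=2·atan2(√a, √(1-a))=1.267423390; dist=6371·c=8074.754 ≈ 8074.8 km; running total=32182.5 km
Leg 3 bearing: y=sinΔλ·cosφ2=-0.95376930, x=cosφ1·sinφ2-sinφ1·cosφ2·cosΔλ=-0.03283369; θ=atan2(y, x)=-91.9716° <0 so +360° → 268.0284° ≈ 268.0°
Leg 4: φ1=0.1146105, φ2=0.6549924, Δφ=0.5403819, Δλ=2.1573823 rad; a=sin²(Δφ/2)+cosφ1·cosφ2·sin²(Δλ/2)=0.6832143188; c=2·atan2(√a, √(1-a))=1.945964099; dist=6371·c=12397.737 ≈ 12397.7 km; running total=44580.2 km
Leg 4 bearing: y=sinΔλ·cosφ2=0.66048214, x=cosφ1·sinφ2-sinφ1·cosφ2·cosΔλ=0.65535745; θ=atan2(y, x)=45.2231° ≈ 45.2°
Leg 5: φ1=0.6549924, φ2=-0.5829417, Δφ=-1.2379341, Δλ=-3.4494495 rad; a=sin²(Δφ/2)+cosφ1·cosφ2·sin²(Δλ/2)=0.9831390027; c=2·atan2(√a, √(1-a))=2.881157454; dist=6371·c=18355.854 ≈ 18355.9 km; running total=62936.1 km
Leg 5 bearing: y=sinΔλ·cosφ2=0.25297278, x=cosφ1·sinφ2-sinφ1·cosφ2·cosΔλ=0.04807898; θ=atan2(y, x)=79.2389° ≈ 79.2°

Leg 1: dist=12480.8 km, bearing=338.7°
Leg 2: dist=11626.9 km, bearing=21.1°
Leg 3: dist=8074.8 km, bearing=268.0°
Leg 4: dist=12397.7 km, bearing=45.2°
Leg 5: dist=18355.9 km, bearing=79.2°
Total: 62936.1 km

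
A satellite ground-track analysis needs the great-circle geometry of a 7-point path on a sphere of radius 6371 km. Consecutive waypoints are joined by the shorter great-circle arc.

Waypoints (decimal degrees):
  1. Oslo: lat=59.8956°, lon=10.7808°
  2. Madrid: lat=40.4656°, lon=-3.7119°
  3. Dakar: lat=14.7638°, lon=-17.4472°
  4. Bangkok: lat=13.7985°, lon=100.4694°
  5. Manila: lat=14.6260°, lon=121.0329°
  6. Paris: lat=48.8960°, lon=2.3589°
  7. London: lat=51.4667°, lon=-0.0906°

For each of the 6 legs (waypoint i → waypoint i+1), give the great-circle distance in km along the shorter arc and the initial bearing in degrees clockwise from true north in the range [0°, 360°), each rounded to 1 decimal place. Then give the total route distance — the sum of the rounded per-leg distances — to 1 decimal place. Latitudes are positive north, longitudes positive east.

Leg 1: dist=2382.2 km, bearing=211.4°
Leg 2: dist=3152.9 km, bearing=208.9°
Leg 3: dist=12483.2 km, bearing=68.0°
Leg 4: dist=2217.7 km, bearing=85.1°
Leg 5: dist=10741.6 km, bearing=324.5°
Leg 6: dist=334.8 km, bearing=329.5°
Total: 31312.4 km

Leg 1: φ1=1.0453754, φ2=0.7062580, Δφ=-0.3391175, Δλ=-0.2529453 rad; a=sin²(Δφ/2)+cosφ1·cosφ2·sin²(Δλ/2)=0.0345470051; c=2·atan2(√a, √(1-a))=0.373910866; dist=6371·c=2382.186 ≈ 2382.2 km; running total=2382.2 km
Leg 1 bearing: y=sinΔλ·cosφ2=-0.19039420, x=cosφ1·sinφ2-sinφ1·cosφ2·cosΔλ=-0.31171155; θ=atan2(y, x)=-148.5833° <0 so +360° → 211.4167° ≈ 211.4°
Leg 2: φ1=0.7062580, φ2=0.2576769, Δφ=-0.4485810, Δλ=-0.2397262 rad; a=sin²(Δφ/2)+cosφ1·cosφ2·sin²(Δλ/2)=0.0599873829; c=2·atan2(√a, √(1-a))=0.494880996; dist=6371·c=3152.887 ≈ 3152.9 km; running total=5535.1 km
Leg 2 bearing: y=sinΔλ·cosφ2=-0.22959760, x=cosφ1·sinφ2-sinφ1·cosφ2·cosΔλ=-0.41574094; θ=atan2(y, x)=-151.0898° <0 so +360° → 208.9102° ≈ 208.9°
Leg 3: φ1=0.2576769, φ2=0.2408293, Δφ=-0.0168477, Δλ=2.0580329 rad; a=sin²(Δφ/2)+cosφ1·cosφ2·sin²(Δλ/2)=0.6894414135; c=2·atan2(√a, √(1-a))=1.959385150; dist=6371·c=12483.243 ≈ 12483.2 km; running total=18018.3 km
Leg 3 bearing: y=sinΔλ·cosφ2=0.85812892, x=cosφ1·sinφ2-sinφ1·cosφ2·cosΔλ=0.34650044; θ=atan2(y, x)=68.0118° ≈ 68.0°
Leg 4: φ1=0.2408293, φ2=0.2552719, Δφ=0.0144426, Δλ=0.3589008 rad; a=sin²(Δφ/2)+cosφ1·cosφ2·sin²(Δλ/2)=0.0299884082; c=2·atan2(√a, √(1-a))=0.348098063; dist=6371·c=2217.733 ≈ 2217.7 km; running total=20236.0 km
Leg 4 bearing: y=sinΔλ·cosφ2=0.33986305, x=cosφ1·sinφ2-sinφ1·cosφ2·cosΔλ=0.02914654; θ=atan2(y, x)=85.0983° ≈ 85.1°
Leg 5: φ1=0.2552719, φ2=0.8533962, Δφ=0.5981243, Δλ=-2.0712520 rad; a=sin²(Δφ/2)+cosφ1·cosφ2·sin²(Δλ/2)=0.5574793841; c=2·atan2(√a, √(1-a))=1.686009819; dist=6371·c=10741.569 ≈ 10741.6 km; running total=30977.6 km
Leg 5 bearing: y=sinΔλ·cosφ2=-0.57680353, x=cosφ1·sinφ2-sinφ1·cosφ2·cosΔλ=0.80875347; θ=atan2(y, x)=-35.4965° <0 so +360° → 324.5035° ≈ 324.5°
Leg 6: φ1=0.8533962, φ2=0.8982634, Δφ=0.0448672, Δλ=-0.0427518 rad; a=sin²(Δφ/2)+cosφ1·cosφ2·sin²(Δλ/2)=0.0006902921; c=2·atan2(√a, √(1-a))=0.052552867; dist=6371·c=334.814 ≈ 334.8 km; running total=31312.4 km
Leg 6 bearing: y=sinΔλ·cosφ2=-0.02662498, x=cosφ1·sinφ2-sinφ1·cosφ2·cosΔλ=0.04528104; θ=atan2(y, x)=-30.4553° <0 so +360° → 329.5447° ≈ 329.5°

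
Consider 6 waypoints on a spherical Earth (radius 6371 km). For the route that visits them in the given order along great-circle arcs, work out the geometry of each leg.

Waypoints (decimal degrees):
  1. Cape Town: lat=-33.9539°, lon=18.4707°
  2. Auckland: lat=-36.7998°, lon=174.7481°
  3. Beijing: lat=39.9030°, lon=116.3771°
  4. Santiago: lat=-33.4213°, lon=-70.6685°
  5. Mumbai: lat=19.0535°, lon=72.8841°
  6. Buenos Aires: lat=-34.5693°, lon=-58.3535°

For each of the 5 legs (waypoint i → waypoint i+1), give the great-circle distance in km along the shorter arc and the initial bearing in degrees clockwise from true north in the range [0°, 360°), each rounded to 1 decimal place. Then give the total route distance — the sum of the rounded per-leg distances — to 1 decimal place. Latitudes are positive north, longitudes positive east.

Leg 1: dist=11772.6 km, bearing=160.4°
Leg 2: dist=10403.6 km, bearing=319.1°
Leg 3: dist=19059.5 km, bearing=43.2°
Leg 4: dist=16070.9 km, bearing=104.6°
Leg 5: dist=14932.4 km, bearing=239.9°
Total: 72239.0 km

Leg 1: φ1=-0.5926073, φ2=-0.6422777, Δφ=-0.0496703, Δλ=2.7275552 rad; a=sin²(Δφ/2)+cosφ1·cosφ2·sin²(Δλ/2)=0.6367537863; c=2·atan2(√a, √(1-a))=1.847834096; dist=6371·c=11772.551 ≈ 11772.6 km; running total=11772.6 km
Leg 1 bearing: y=sinΔλ·cosφ2=0.32214222, x=cosφ1·sinφ2-sinφ1·cosφ2·cosΔλ=-0.90632114; θ=atan2(y, x)=160.4328° ≈ 160.4°
Leg 2: φ1=-0.6422777, φ2=0.6964387, Δφ=1.3387164, Δλ=-1.0187661 rad; a=sin²(Δφ/2)+cosφ1·cosφ2·sin²(Δλ/2)=0.5310666188; c=2·atan2(√a, √(1-a))=1.632969612; dist=6371·c=10403.649 ≈ 10403.6 km; running total=22176.2 km
Leg 2 bearing: y=sinΔλ·cosφ2=-0.65318308, x=cosφ1·sinφ2-sinφ1·cosφ2·cosΔλ=0.75464649; θ=atan2(y, x)=-40.8778° <0 so +360° → 319.1222° ≈ 319.1°
Leg 3: φ1=0.6964387, φ2=-0.5833117, Δφ=-1.2797505, Δλ=-3.2645616 rad; a=sin²(Δφ/2)+cosφ1·cosφ2·sin²(Δλ/2)=0.9943865499; c=2·atan2(√a, √(1-a))=2.991606183; dist=6371·c=19059.523 ≈ 19059.5 km; running total=41235.7 km
Leg 3 bearing: y=sinΔλ·cosφ2=0.10237670, x=cosφ1·sinφ2-sinφ1·cosφ2·cosΔλ=0.10884286; θ=atan2(y, x)=43.2465° ≈ 43.2°
Leg 4: φ1=-0.5833117, φ2=0.3325463, Δφ=0.9158580, Δλ=2.5054655 rad; a=sin²(Δφ/2)+cosφ1·cosφ2·sin²(Δλ/2)=0.9072063716; c=2·atan2(√a, √(1-a))=2.522512789; dist=6371·c=16070.929 ≈ 16070.9 km; running total=57306.6 km
Leg 4 bearing: y=sinΔλ·cosφ2=0.56153714, x=cosφ1·sinφ2-sinφ1·cosφ2·cosΔλ=-0.14631446; θ=atan2(y, x)=104.6043° ≈ 104.6°
Leg 5: φ1=0.3325463, φ2=-0.6033481, Δφ=-0.9358944, Δλ=-2.2905282 rad; a=sin²(Δφ/2)+cosφ1·cosφ2·sin²(Δλ/2)=0.8491447501; c=2·atan2(√a, √(1-a))=2.343801447; dist=6371·c=14932.359 ≈ 14932.4 km; running total=72239.0 km
Leg 5 bearing: y=sinΔλ·cosφ2=-0.61921284, x=cosφ1·sinφ2-sinφ1·cosφ2·cosΔλ=-0.35912008; θ=atan2(y, x)=-120.1121° <0 so +360° → 239.8879° ≈ 239.9°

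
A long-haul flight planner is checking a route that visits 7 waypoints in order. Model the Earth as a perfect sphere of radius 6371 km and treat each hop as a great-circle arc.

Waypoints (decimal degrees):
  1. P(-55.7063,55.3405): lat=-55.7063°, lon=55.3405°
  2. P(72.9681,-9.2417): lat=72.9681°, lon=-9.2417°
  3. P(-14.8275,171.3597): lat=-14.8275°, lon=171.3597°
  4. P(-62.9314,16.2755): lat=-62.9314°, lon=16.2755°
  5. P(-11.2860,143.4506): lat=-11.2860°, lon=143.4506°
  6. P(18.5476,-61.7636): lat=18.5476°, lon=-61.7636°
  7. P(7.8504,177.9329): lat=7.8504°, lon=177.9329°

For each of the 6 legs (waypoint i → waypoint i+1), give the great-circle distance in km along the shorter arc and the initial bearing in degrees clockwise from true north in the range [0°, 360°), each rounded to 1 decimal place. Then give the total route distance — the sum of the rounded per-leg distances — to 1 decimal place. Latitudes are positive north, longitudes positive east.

Leg 1: dist=15120.2 km, bearing=337.6°
Leg 2: dist=13550.0 km, bearing=359.3°
Leg 3: dist=11102.9 km, bearing=191.2°
Leg 4: dist=10616.2 km, bearing=128.3°
Leg 5: dist=17191.6 km, bearing=70.4°
Leg 6: dist=12842.5 km, bearing=288.6°
Total: 80423.4 km

Leg 1: φ1=-0.9722583, φ2=1.2735336, Δφ=2.2457919, Δλ=-1.1271720 rad; a=sin²(Δφ/2)+cosφ1·cosφ2·sin²(Δλ/2)=0.8595459169; c=2·atan2(√a, √(1-a))=2.373290887; dist=6371·c=15120.236 ≈ 15120.2 km; running total=15120.2 km
Leg 1 bearing: y=sinΔλ·cosφ2=-0.26455156, x=cosφ1·sinφ2-sinφ1·cosφ2·cosΔλ=0.64258805; θ=atan2(y, x)=-22.3768° <0 so +360° → 337.6232° ≈ 337.6°
Leg 2: φ1=1.2735336, φ2=-0.2587887, Δφ=-1.5323223, Δλ=3.1520891 rad; a=sin²(Δφ/2)+cosφ1·cosφ2·sin²(Δλ/2)=0.7639105099; c=2·atan2(√a, √(1-a))=2.126829390; dist=6371·c=13550.030 ≈ 13550.0 km; running total=28670.2 km
Leg 2 bearing: y=sinΔλ·cosφ2=-0.01014670, x=cosφ1·sinφ2-sinφ1·cosφ2·cosΔλ=0.84929501; θ=atan2(y, x)=-0.6845° <0 so +360° → 359.3155° ≈ 359.3°
Leg 3: φ1=-0.2587887, φ2=-1.0983601, Δφ=-0.8395714, Δλ=-2.7067299 rad; a=sin²(Δφ/2)+cosφ1·cosφ2·sin²(Δλ/2)=0.5855415413; c=2·atan2(√a, √(1-a))=1.742725181; dist=6371·c=11102.902 ≈ 11102.9 km; running total=39773.1 km
Leg 3 bearing: y=sinΔλ·cosφ2=-0.19170910, x=cosφ1·sinφ2-sinφ1·cosφ2·cosΔλ=-0.96642548; θ=atan2(y, x)=-168.7799° <0 so +360° → 191.2201° ≈ 191.2°
Leg 4: φ1=-1.0983601, φ2=-0.1969779, Δφ=0.9013823, Δλ=2.2196242 rad; a=sin²(Δφ/2)+cosφ1·cosφ2·sin²(Δλ/2)=0.5476914912; c=2·atan2(√a, √(1-a))=1.666324536; dist=6371·c=10616.154 ≈ 10616.2 km; running total=50389.3 km
Leg 4 bearing: y=sinΔλ·cosφ2=0.78138462, x=cosφ1·sinφ2-sinφ1·cosφ2·cosΔλ=-0.61671724; θ=atan2(y, x)=128.2827° ≈ 128.3°
Leg 5: φ1=-0.1969779, φ2=0.3237167, Δφ=0.5206945, Δλ=-3.5816635 rad; a=sin²(Δφ/2)+cosφ1·cosφ2·sin²(Δλ/2)=0.9516982111; c=2·atan2(√a, √(1-a))=2.698421559; dist=6371·c=17191.644 ≈ 17191.6 km; running total=67580.9 km
Leg 5 bearing: y=sinΔλ·cosφ2=0.40387678, x=cosφ1·sinφ2-sinφ1·cosφ2·cosΔλ=0.14407792; θ=atan2(y, x)=70.3668° ≈ 70.4°
Leg 6: φ1=0.3237167, φ2=0.1370153, Δφ=-0.1867014, Δλ=4.1834931 rad; a=sin²(Δφ/2)+cosφ1·cosφ2·sin²(Δλ/2)=0.7152208776; c=2·atan2(√a, √(1-a))=2.015778462; dist=6371·c=12842.525 ≈ 12842.5 km; running total=80423.4 km
Leg 6 bearing: y=sinΔλ·cosφ2=-0.85527334, x=cosφ1·sinφ2-sinφ1·cosφ2·cosΔλ=0.28849161; θ=atan2(y, x)=-71.3603° <0 so +360° → 288.6397° ≈ 288.6°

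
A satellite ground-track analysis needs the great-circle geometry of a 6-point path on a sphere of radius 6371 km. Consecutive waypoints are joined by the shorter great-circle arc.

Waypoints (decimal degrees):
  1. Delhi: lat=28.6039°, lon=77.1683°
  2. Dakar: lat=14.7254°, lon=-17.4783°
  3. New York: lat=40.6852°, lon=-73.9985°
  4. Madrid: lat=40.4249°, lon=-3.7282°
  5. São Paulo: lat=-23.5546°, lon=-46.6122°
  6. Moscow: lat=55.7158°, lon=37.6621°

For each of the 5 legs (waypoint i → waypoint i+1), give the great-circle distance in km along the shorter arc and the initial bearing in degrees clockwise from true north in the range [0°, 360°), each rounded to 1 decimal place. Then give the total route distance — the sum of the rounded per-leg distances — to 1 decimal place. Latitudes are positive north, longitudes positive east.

Leg 1: φ1=0.4992322, φ2=0.2570067, Δφ=-0.2422255, Δλ=-1.6518948 rad; a=sin²(Δφ/2)+cosφ1·cosφ2·sin²(Δλ/2)=0.4735470510; c=2·atan2(√a, √(1-a))=1.517865717; dist=6371·c=9670.322 ≈ 9670.3 km; running total=9670.3 km
Leg 1 bearing: y=sinΔλ·cosφ2=-0.96397643, x=cosφ1·sinφ2-sinφ1·cosφ2·cosΔλ=0.26067297; θ=atan2(y, x)=-74.8683° <0 so +360° → 285.1317° ≈ 285.1°
Leg 2: φ1=0.2570067, φ2=0.7100907, Δφ=0.4530840, Δλ=-0.9864636 rad; a=sin²(Δφ/2)+cosφ1·cosφ2·sin²(Δλ/2)=0.2148610271; c=2·atan2(√a, √(1-a))=0.963952152; dist=6371·c=6141.339 ≈ 6141.3 km; running total=15811.6 km
Leg 2 bearing: y=sinΔλ·cosφ2=-0.63248543, x=cosφ1·sinφ2-sinφ1·cosφ2·cosΔλ=0.52416147; θ=atan2(y, x)=-50.3503° <0 so +360° → 309.6497° ≈ 309.6°
Leg 3: φ1=0.7100907, φ2=0.7055476, Δφ=-0.0045431, Δλ=1.2264481 rad; a=sin²(Δφ/2)+cosφ1·cosφ2·sin²(Δλ/2)=0.1911994888; c=2·atan2(√a, √(1-a))=0.905107517; dist=6371·c=5766.440 ≈ 5766.4 km; running total=21578.0 km
Leg 3 bearing: y=sinΔλ·cosφ2=0.71656752, x=cosφ1·sinφ2-sinφ1·cosφ2·cosΔλ=0.32419124; θ=atan2(y, x)=65.6569° ≈ 65.7°
Leg 4: φ1=0.7055476, φ2=-0.4111053, Δφ=-1.1166529, Δλ=-0.7484670 rad; a=sin²(Δφ/2)+cosφ1·cosφ2·sin²(Δλ/2)=0.3739069171; c=2·atan2(√a, √(1-a))=1.315857549; dist=6371·c=8383.328 ≈ 8383.3 km; running total=29961.3 km
Leg 4 bearing: y=sinΔλ·cosφ2=-0.62381544, x=cosφ1·sinφ2-sinφ1·cosφ2·cosΔλ=-0.73976783; θ=atan2(y, x)=-139.8605° <0 so +360° → 220.1395° ≈ 220.1°
Leg 5: φ1=-0.4111053, φ2=0.9724242, Δφ=1.3835295, Δλ=1.4708640 rad; a=sin²(Δφ/2)+cosφ1·cosφ2·sin²(Δλ/2)=0.6393370957; c=2·atan2(√a, √(1-a))=1.853209663; dist=6371·c=11806.799 ≈ 11806.8 km; running total=41768.1 km
Leg 5 bearing: y=sinΔλ·cosφ2=0.56048788, x=cosφ1·sinφ2-sinφ1·cosφ2·cosΔλ=0.77986796; θ=atan2(y, x)=35.7046° ≈ 35.7°

Leg 1: dist=9670.3 km, bearing=285.1°
Leg 2: dist=6141.3 km, bearing=309.6°
Leg 3: dist=5766.4 km, bearing=65.7°
Leg 4: dist=8383.3 km, bearing=220.1°
Leg 5: dist=11806.8 km, bearing=35.7°
Total: 41768.1 km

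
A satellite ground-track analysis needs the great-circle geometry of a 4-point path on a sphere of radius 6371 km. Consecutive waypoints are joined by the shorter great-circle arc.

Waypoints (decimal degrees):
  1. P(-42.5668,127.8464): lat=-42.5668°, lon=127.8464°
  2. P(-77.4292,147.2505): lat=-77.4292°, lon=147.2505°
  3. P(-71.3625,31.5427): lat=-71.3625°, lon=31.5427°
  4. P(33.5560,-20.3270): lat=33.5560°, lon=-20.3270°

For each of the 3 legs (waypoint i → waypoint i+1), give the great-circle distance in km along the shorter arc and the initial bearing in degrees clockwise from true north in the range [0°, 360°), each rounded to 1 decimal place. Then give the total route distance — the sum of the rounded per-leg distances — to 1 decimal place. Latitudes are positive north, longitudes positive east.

Leg 1: φ1=-0.7429308, φ2=-1.3513945, Δφ=-0.6084637, Δλ=0.3386654 rad; a=sin²(Δφ/2)+cosφ1·cosφ2·sin²(Δλ/2)=0.0942888503; c=2·atan2(√a, √(1-a))=0.624214780; dist=6371·c=3976.872 ≈ 3976.9 km; running total=3976.9 km
Leg 1 bearing: y=sinΔλ·cosφ2=0.07230818, x=cosφ1·sinφ2-sinφ1·cosφ2·cosΔλ=-0.57997015; θ=atan2(y, x)=172.8933° ≈ 172.9°
Leg 2: φ1=-1.3513945, φ2=-1.2455106, Δφ=0.1058839, Δλ=-2.0194821 rad; a=sin²(Δφ/2)+cosφ1·cosφ2·sin²(Δλ/2)=0.0526636941; c=2·atan2(√a, √(1-a))=0.463098530; dist=6371·c=2950.401 ≈ 2950.4 km; running total=6927.3 km
Leg 2 bearing: y=sinΔλ·cosφ2=-0.28794692, x=cosφ1·sinφ2-sinφ1·cosφ2·cosΔλ=-0.34153695; θ=atan2(y, x)=-139.8660° <0 so +360° → 220.1340° ≈ 220.1°
Leg 3: φ1=-1.2455106, φ2=0.5856627, Δφ=1.8311733, Δλ=-0.9052970 rad; a=sin²(Δφ/2)+cosφ1·cosφ2·sin²(Δλ/2)=0.6796625669; c=2·atan2(√a, √(1-a))=1.938340955; dist=6371·c=12349.170 ≈ 12349.2 km; running total=19276.5 km
Leg 3 bearing: y=sinΔλ·cosφ2=-0.65551711, x=cosφ1·sinφ2-sinφ1·cosφ2·cosΔλ=0.66421591; θ=atan2(y, x)=-44.6223° <0 so +360° → 315.3777° ≈ 315.4°

Leg 1: dist=3976.9 km, bearing=172.9°
Leg 2: dist=2950.4 km, bearing=220.1°
Leg 3: dist=12349.2 km, bearing=315.4°
Total: 19276.5 km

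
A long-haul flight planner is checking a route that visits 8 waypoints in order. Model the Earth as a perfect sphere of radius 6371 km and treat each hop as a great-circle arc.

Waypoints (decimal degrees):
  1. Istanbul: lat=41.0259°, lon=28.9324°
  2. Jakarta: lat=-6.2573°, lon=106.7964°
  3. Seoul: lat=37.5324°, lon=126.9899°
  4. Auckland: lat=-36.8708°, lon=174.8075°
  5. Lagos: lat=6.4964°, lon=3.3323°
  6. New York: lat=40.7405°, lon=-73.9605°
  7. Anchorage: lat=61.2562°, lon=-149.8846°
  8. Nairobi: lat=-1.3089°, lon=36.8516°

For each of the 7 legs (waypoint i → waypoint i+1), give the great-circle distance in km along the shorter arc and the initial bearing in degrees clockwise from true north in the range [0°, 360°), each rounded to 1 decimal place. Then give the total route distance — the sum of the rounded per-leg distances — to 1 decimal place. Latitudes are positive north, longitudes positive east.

Leg 1: dist=9458.2 km, bearing=102.7°
Leg 2: dist=5300.4 km, bearing=21.7°
Leg 3: dist=9622.1 km, bearing=143.6°
Leg 4: dist=16528.5 km, bearing=196.4°
Leg 5: dist=8467.1 km, bearing=310.4°
Leg 6: dist=5408.2 km, bearing=321.6°
Leg 7: dist=13324.8 km, bearing=352.2°
Total: 68109.3 km

Leg 1: φ1=0.7160370, φ2=-0.1092105, Δφ=-0.8252475, Δλ=1.3589832 rad; a=sin²(Δφ/2)+cosφ1·cosφ2·sin²(Δλ/2)=0.4569429192; c=2·atan2(√a, √(1-a))=1.484575376; dist=6371·c=9458.230 ≈ 9458.2 km; running total=9458.2 km
Leg 1 bearing: y=sinΔλ·cosφ2=0.97182694, x=cosφ1·sinφ2-sinφ1·cosφ2·cosΔλ=-0.21940089; θ=atan2(y, x)=102.7219° ≈ 102.7°
Leg 2: φ1=-0.1092105, φ2=0.6550640, Δφ=0.7642744, Δλ=0.3524431 rad; a=sin²(Δφ/2)+cosφ1·cosφ2·sin²(Δλ/2)=0.1632847426; c=2·atan2(√a, √(1-a))=0.831956759; dist=6371·c=5300.397 ≈ 5300.4 km; running total=14758.6 km
Leg 2 bearing: y=sinΔλ·cosφ2=0.27374014, x=cosφ1·sinφ2-sinφ1·cosφ2·cosΔλ=0.68670058; θ=atan2(y, x)=21.7338° ≈ 21.7°
Leg 3: φ1=0.6550640, φ2=-0.6435169, Δφ=-1.2985808, Δλ=0.8345746 rad; a=sin²(Δφ/2)+cosφ1·cosφ2·sin²(Δλ/2)=0.4697693547; c=2·atan2(√a, √(1-a))=1.510298139; dist=6371·c=9622.109 ≈ 9622.1 km; running total=24380.7 km
Leg 3 bearing: y=sinΔλ·cosφ2=0.59280172, x=cosφ1·sinφ2-sinφ1·cosφ2·cosΔλ=-0.80307569; θ=atan2(y, x)=143.5666° ≈ 143.6°
Leg 4: φ1=-0.6435169, φ2=0.1133836, Δφ=0.7569004, Δλ=-2.9928068 rad; a=sin²(Δφ/2)+cosφ1·cosφ2·sin²(Δλ/2)=0.9269789859; c=2·atan2(√a, √(1-a))=2.594341280; dist=6371·c=16528.548 ≈ 16528.5 km; running total=40909.2 km
Leg 4 bearing: y=sinΔλ·cosφ2=-0.14728565, x=cosφ1·sinφ2-sinφ1·cosφ2·cosΔλ=-0.49906184; θ=atan2(y, x)=-163.5574° <0 so +360° → 196.4426° ≈ 196.4°
Leg 5: φ1=0.1133836, φ2=0.7110559, Δφ=0.5976723, Δλ=-1.3490138 rad; a=sin²(Δφ/2)+cosφ1·cosφ2·sin²(Δλ/2)=0.3802830799; c=2·atan2(√a, √(1-a))=1.329013639; dist=6371·c=8467.146 ≈ 8467.1 km; running total=49376.3 km
Leg 5 bearing: y=sinΔλ·cosφ2=-0.73911545, x=cosφ1·sinφ2-sinφ1·cosφ2·cosΔλ=0.62958700; θ=atan2(y, x)=-49.5753° <0 so +360° → 310.4247° ≈ 310.4°
Leg 6: φ1=0.7110559, φ2=1.0691224, Δφ=0.3580665, Δλ=-1.3251255 rad; a=sin²(Δφ/2)+cosφ1·cosφ2·sin²(Δλ/2)=0.1695846046; c=2·atan2(√a, √(1-a))=0.848871173; dist=6371·c=5408.158 ≈ 5408.2 km; running total=54784.5 km
Leg 6 bearing: y=sinΔλ·cosφ2=-0.46645477, x=cosφ1·sinφ2-sinφ1·cosφ2·cosΔλ=0.58798182; θ=atan2(y, x)=-38.4255° <0 so +360° → 321.5745° ≈ 321.6°
Leg 7: φ1=1.0691224, φ2=-0.0228446, Δφ=-1.0919670, Δλ=3.2591615 rad; a=sin²(Δφ/2)+cosφ1·cosφ2·sin²(Δλ/2)=0.7487387391; c=2·atan2(√a, √(1-a))=2.091484786; dist=6371·c=13324.8496 ≈ 13324.8 km; running total=68109.3 km
Leg 7 bearing: y=sinΔλ·cosφ2=-0.11726760, x=cosφ1·sinφ2-sinφ1·cosφ2·cosΔλ=0.85951409; θ=atan2(y, x)=-7.7692° <0 so +360° → 352.2308° ≈ 352.2°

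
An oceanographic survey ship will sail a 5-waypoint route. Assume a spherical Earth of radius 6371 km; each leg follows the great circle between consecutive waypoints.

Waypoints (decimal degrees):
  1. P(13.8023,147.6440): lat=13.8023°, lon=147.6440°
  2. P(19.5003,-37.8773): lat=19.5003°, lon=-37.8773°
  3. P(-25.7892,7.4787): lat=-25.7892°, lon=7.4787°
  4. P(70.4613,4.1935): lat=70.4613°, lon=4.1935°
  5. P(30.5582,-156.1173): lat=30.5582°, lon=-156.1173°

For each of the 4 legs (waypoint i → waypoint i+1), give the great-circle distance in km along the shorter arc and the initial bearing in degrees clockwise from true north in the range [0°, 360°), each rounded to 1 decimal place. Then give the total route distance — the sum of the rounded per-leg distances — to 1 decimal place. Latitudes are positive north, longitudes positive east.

Leg 1: dist=16263.0 km, bearing=9.4°
Leg 2: dist=7025.3 km, bearing=134.1°
Leg 3: dist=10705.7 km, bearing=358.9°
Leg 4: dist=8672.8 km, bearing=342.7°
Total: 42666.8 km

Leg 1: φ1=0.2408956, φ2=0.3403444, Δφ=0.0994489, Δλ=-3.2379575 rad; a=sin²(Δφ/2)+cosφ1·cosφ2·sin²(Δλ/2)=0.9157676753; c=2·atan2(√a, √(1-a))=2.552662367; dist=6371·c=16263.012 ≈ 16263.0 km; running total=16263.0 km
Leg 1 bearing: y=sinΔλ·cosφ2=0.09069683, x=cosφ1·sinφ2-sinφ1·cosφ2·cosΔλ=0.54801738; θ=atan2(y, x)=9.3973° ≈ 9.4°
Leg 2: φ1=0.3403444, φ2=-0.4501065, Δφ=-0.7904509, Δλ=0.7916115 rad; a=sin²(Δφ/2)+cosφ1·cosφ2·sin²(Δλ/2)=0.2744048945; c=2·atan2(√a, √(1-a))=1.102697759; dist=6371·c=7025.287 ≈ 7025.3 km; running total=23288.3 km
Leg 2 bearing: y=sinΔλ·cosφ2=0.64062312, x=cosφ1·sinφ2-sinφ1·cosφ2·cosΔλ=-0.62131265; θ=atan2(y, x)=134.1233° ≈ 134.1°
Leg 3: φ1=-0.4501065, φ2=1.2297817, Δφ=1.6798881, Δλ=-0.0573376 rad; a=sin²(Δφ/2)+cosφ1·cosφ2·sin²(Δλ/2)=0.5546852080; c=2·atan2(√a, √(1-a))=1.680385971; dist=6371·c=10705.739 ≈ 10705.7 km; running total=33994.0 km
Leg 3 bearing: y=sinΔλ·cosφ2=-0.01916567, x=cosφ1·sinφ2-sinφ1·cosφ2·cosΔλ=0.99381628; θ=atan2(y, x)=-1.1048° <0 so +360° → 358.8952° ≈ 358.9°
Leg 4: φ1=1.2297817, φ2=0.5333412, Δφ=-0.6964405, Δλ=-2.7979513 rad; a=sin²(Δφ/2)+cosφ1·cosφ2·sin²(Δλ/2)=0.3960095552; c=2·atan2(√a, √(1-a))=1.361286071; dist=6371·c=8672.754 ≈ 8672.8 km; running total=42666.8 km
Leg 4 bearing: y=sinΔλ·cosφ2=-0.29012434, x=cosφ1·sinφ2-sinφ1·cosφ2·cosΔλ=0.93411552; θ=atan2(y, x)=-17.2541° <0 so +360° → 342.7459° ≈ 342.7°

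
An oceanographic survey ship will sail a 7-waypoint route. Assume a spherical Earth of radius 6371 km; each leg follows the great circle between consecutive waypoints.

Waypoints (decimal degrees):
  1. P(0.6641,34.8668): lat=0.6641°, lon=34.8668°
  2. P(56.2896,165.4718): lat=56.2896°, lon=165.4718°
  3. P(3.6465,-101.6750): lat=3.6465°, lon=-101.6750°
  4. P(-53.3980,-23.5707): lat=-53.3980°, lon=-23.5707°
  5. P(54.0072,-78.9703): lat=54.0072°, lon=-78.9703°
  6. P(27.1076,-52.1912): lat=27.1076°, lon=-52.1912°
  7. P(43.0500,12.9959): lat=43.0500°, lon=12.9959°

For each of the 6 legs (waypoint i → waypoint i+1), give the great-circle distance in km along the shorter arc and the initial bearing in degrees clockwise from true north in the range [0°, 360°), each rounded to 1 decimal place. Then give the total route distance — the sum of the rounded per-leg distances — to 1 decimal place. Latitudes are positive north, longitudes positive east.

Leg 1: dist=12296.2 km, bearing=26.7°
Leg 2: dist=9846.1 km, bearing=85.6°
Leg 3: dist=9551.0 km, bearing=144.2°
Leg 4: dist=12985.3 km, bearing=327.2°
Leg 5: dist=3704.1 km, bearing=133.1°
Leg 6: dist=6034.0 km, bearing=54.8°
Total: 54416.7 km

Leg 1: φ1=0.0115907, φ2=0.9824389, Δφ=0.9708481, Δλ=2.2794873 rad; a=sin²(Δφ/2)+cosφ1·cosφ2·sin²(Δλ/2)=0.6757738258; c=2·atan2(√a, √(1-a))=1.930020092; dist=6371·c=12296.158 ≈ 12296.2 km; running total=12296.2 km
Leg 1 bearing: y=sinΔλ·cosφ2=0.42136059, x=cosφ1·sinφ2-sinφ1·cosφ2·cosΔλ=0.83598415; θ=atan2(y, x)=26.7494° ≈ 26.7°
Leg 2: φ1=0.9824389, φ2=0.0636434, Δφ=-0.9187954, Δλ=-4.6625912 rad; a=sin²(Δφ/2)+cosφ1·cosφ2·sin²(Δλ/2)=0.4873319458; c=2·atan2(√a, √(1-a))=1.545457507; dist=6371·c=9846.110 ≈ 9846.1 km; running total=22142.3 km
Leg 2 bearing: y=sinΔλ·cosφ2=0.99673830, x=cosφ1·sinφ2-sinφ1·cosφ2·cosΔλ=0.07662144; θ=atan2(y, x)=85.6042° ≈ 85.6°
Leg 3: φ1=0.0636434, φ2=-0.9319709, Δφ=-0.9956143, Δλ=1.3631772 rad; a=sin²(Δφ/2)+cosφ1·cosφ2·sin²(Δλ/2)=0.4642005119; c=2·atan2(√a, √(1-a))=1.499136035; dist=6371·c=9550.996 ≈ 9551.0 km; running total=31693.3 km
Leg 3 bearing: y=sinΔλ·cosφ2=0.58344804, x=cosφ1·sinφ2-sinφ1·cosφ2·cosΔλ=-0.80898824; θ=atan2(y, x)=144.2006° ≈ 144.2°
Leg 4: φ1=-0.9319709, φ2=0.9426035, Δφ=1.8745744, Δλ=-0.9669054 rad; a=sin²(Δφ/2)+cosφ1·cosφ2·sin²(Δλ/2)=0.7252782039; c=2·atan2(√a, √(1-a))=2.038184821; dist=6371·c=12985.275 ≈ 12985.3 km; running total=44678.6 km
Leg 4 bearing: y=sinΔλ·cosφ2=-0.48374140, x=cosφ1·sinφ2-sinφ1·cosφ2·cosΔλ=0.75032871; θ=atan2(y, x)=-32.8101° <0 so +360° → 327.1899° ≈ 327.2°
Leg 5: φ1=0.9426035, φ2=0.4731169, Δφ=-0.4694866, Δλ=0.4673835 rad; a=sin²(Δφ/2)+cosφ1·cosφ2·sin²(Δλ/2)=0.0821523320; c=2·atan2(√a, √(1-a))=0.581398654; dist=6371·c=3704.091 ≈ 3704.1 km; running total=48382.7 km
Leg 5 bearing: y=sinΔλ·cosφ2=0.40105986, x=cosφ1·sinφ2-sinφ1·cosφ2·cosΔλ=-0.37518568; θ=atan2(y, x)=133.0909° ≈ 133.1°
Leg 6: φ1=0.4731169, φ2=0.7513642, Δφ=0.2782474, Δλ=1.1377295 rad; a=sin²(Δφ/2)+cosφ1·cosφ2·sin²(Δλ/2)=0.2079835792; c=2·atan2(√a, √(1-a))=0.947108258; dist=6371·c=6034.027 ≈ 6034.0 km; running total=54416.7 km
Leg 6 bearing: y=sinΔλ·cosφ2=0.66329687, x=cosφ1·sinφ2-sinφ1·cosφ2·cosΔλ=0.46791335; θ=atan2(y, x)=54.7995° ≈ 54.8°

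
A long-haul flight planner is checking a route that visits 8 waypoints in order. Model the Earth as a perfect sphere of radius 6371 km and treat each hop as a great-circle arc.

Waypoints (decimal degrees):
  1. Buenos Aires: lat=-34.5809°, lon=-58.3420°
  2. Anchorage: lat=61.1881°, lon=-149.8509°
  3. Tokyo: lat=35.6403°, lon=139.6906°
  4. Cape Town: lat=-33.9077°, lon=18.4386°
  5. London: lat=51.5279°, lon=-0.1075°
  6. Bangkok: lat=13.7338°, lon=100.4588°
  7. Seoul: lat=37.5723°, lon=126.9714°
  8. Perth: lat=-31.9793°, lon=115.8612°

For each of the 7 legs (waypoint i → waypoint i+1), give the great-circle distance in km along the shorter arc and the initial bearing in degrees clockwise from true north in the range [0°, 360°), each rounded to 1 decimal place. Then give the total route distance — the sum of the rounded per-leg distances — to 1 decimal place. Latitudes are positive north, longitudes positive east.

Leg 1: dist=13400.6 km, bearing=326.0°
Leg 2: dist=5569.9 km, bearing=273.2°
Leg 3: dist=14728.1 km, bearing=254.1°
Leg 4: dist=9671.2 km, bearing=348.6°
Leg 5: dist=9528.9 km, bearing=73.3°
Leg 6: dist=3726.9 km, bearing=39.8°
Leg 7: dist=7819.2 km, bearing=190.0°
Total: 64444.8 km

Leg 1: φ1=-0.6035506, φ2=1.0679338, Δφ=1.6714844, Δλ=-1.5971316 rad; a=sin²(Δφ/2)+cosφ1·cosφ2·sin²(Δλ/2)=0.7538781731; c=2·atan2(√a, √(1-a))=2.103374757; dist=6371·c=13400.601 ≈ 13400.6 km; running total=13400.6 km
Leg 1 bearing: y=sinΔλ·cosφ2=-0.48176855, x=cosφ1·sinφ2-sinφ1·cosφ2·cosΔλ=0.71420064; θ=atan2(y, x)=-34.0019° <0 so +360° → 325.9981° ≈ 326.0°
Leg 2: φ1=1.0679338, φ2=0.6220406, Δφ=-0.4458932, Δλ=5.0534525 rad; a=sin²(Δφ/2)+cosφ1·cosφ2·sin²(Δλ/2)=0.1792156180; c=2·atan2(√a, √(1-a))=0.874254656; dist=6371·c=5569.876 ≈ 5569.9 km; running total=18970.5 km
Leg 2 bearing: y=sinΔλ·cosφ2=-0.76587967, x=cosφ1·sinφ2-sinφ1·cosφ2·cosΔλ=0.04263629; θ=atan2(y, x)=-86.8137° <0 so +360° → 273.1863° ≈ 273.2°
Leg 3: φ1=0.6220406, φ2=-0.5918010, Δφ=-1.2138416, Δλ=-2.1162466 rad; a=sin²(Δφ/2)+cosφ1·cosφ2·sin²(Δλ/2)=0.8374919205; c=2·atan2(√a, √(1-a))=2.311739128; dist=6371·c=14728.090 ≈ 14728.1 km; running total=33698.6 km
Leg 3 bearing: y=sinΔλ·cosφ2=-0.70950824, x=cosφ1·sinφ2-sinφ1·cosφ2·cosΔλ=-0.20247191; θ=atan2(y, x)=-105.9271° <0 so +360° → 254.0729° ≈ 254.1°
Leg 4: φ1=-0.5918010, φ2=0.8993315, Δφ=1.4911325, Δλ=-0.3236905 rad; a=sin²(Δφ/2)+cosφ1·cosφ2·sin²(Δλ/2)=0.4736172728; c=2·atan2(√a, √(1-a))=1.518006357; dist=6371·c=9671.218 ≈ 9671.2 km; running total=43369.8 km
Leg 4 bearing: y=sinΔλ·cosφ2=-0.19788048, x=cosφ1·sinφ2-sinφ1·cosφ2·cosΔλ=0.97880495; θ=atan2(y, x)=-11.4292° <0 so +360° → 348.5708° ≈ 348.6°
Leg 5: φ1=0.8993315, φ2=0.2397000, Δφ=-0.6596315, Δλ=1.7552131 rad; a=sin²(Δφ/2)+cosφ1·cosφ2·sin²(Δλ/2)=0.4624744826; c=2·atan2(√a, √(1-a))=1.495674657; dist=6371·c=9528.943 ≈ 9528.9 km; running total=52898.7 km
Leg 5 bearing: y=sinΔλ·cosφ2=0.95493741, x=cosφ1·sinφ2-sinφ1·cosφ2·cosΔλ=0.28716177; θ=atan2(y, x)=73.2633° ≈ 73.3°
Leg 6: φ1=0.2397000, φ2=0.6557603, Δφ=0.4160603, Δλ=0.4627322 rad; a=sin²(Δφ/2)+cosφ1·cosφ2·sin²(Δλ/2)=0.0831399079; c=2·atan2(√a, √(1-a))=0.584985334; dist=6371·c=3726.942 ≈ 3726.9 km; running total=56625.6 km
Leg 6 bearing: y=sinΔλ·cosφ2=0.35380546, x=cosφ1·sinφ2-sinφ1·cosφ2·cosΔλ=0.42394852; θ=atan2(y, x)=39.8466° ≈ 39.8°
Leg 7: φ1=0.6557603, φ2=-0.5581441, Δφ=-1.2139044, Δλ=-0.1939096 rad; a=sin²(Δφ/2)+cosφ1·cosφ2·sin²(Δλ/2)=0.3316181704; c=2·atan2(√a, √(1-a))=1.227318656; dist=6371·c=7819.247 ≈ 7819.2 km; running total=64444.8 km
Leg 7 bearing: y=sinΔλ·cosφ2=-0.16345291, x=cosφ1·sinφ2-sinφ1·cosφ2·cosΔλ=-0.92729358; θ=atan2(y, x)=-170.0032° <0 so +360° → 189.9968° ≈ 190.0°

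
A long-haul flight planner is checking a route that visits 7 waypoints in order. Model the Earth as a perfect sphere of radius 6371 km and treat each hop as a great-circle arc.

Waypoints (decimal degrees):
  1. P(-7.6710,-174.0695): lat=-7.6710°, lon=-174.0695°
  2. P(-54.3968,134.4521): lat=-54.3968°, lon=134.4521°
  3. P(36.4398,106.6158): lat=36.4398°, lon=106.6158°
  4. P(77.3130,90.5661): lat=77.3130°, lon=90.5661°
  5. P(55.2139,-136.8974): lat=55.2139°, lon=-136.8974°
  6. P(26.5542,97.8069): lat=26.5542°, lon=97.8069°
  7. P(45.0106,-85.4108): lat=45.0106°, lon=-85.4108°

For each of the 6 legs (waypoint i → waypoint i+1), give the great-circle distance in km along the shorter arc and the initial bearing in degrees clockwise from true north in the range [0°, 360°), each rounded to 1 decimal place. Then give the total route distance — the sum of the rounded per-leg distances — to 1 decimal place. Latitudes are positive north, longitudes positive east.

Leg 1: dist=6905.7 km, bearing=211.0°
Leg 2: dist=10446.2 km, bearing=337.9°
Leg 3: dist=4611.5 km, bearing=354.7°
Leg 4: dist=4918.3 km, bearing=37.1°
Leg 5: dist=9546.6 km, bearing=312.9°
Leg 6: dist=12050.7 km, bearing=2.4°
Total: 48479.0 km

Leg 1: φ1=-0.1338842, φ2=-0.9494033, Δφ=-0.8155191, Δλ=5.3847177 rad; a=sin²(Δφ/2)+cosφ1·cosφ2·sin²(Δλ/2)=0.2660663084; c=2·atan2(√a, √(1-a))=1.083920106; dist=6371·c=6905.655 ≈ 6905.7 km; running total=6905.7 km
Leg 1 bearing: y=sinΔλ·cosφ2=-0.45547307, x=cosφ1·sinφ2-sinφ1·cosφ2·cosΔλ=-0.75739316; θ=atan2(y, x)=-148.9786° <0 so +360° → 211.0214° ≈ 211.0°
Leg 2: φ1=-0.9494033, φ2=0.6359945, Δφ=1.5853978, Δλ=-0.4858351 rad; a=sin²(Δφ/2)+cosφ1·cosφ2·sin²(Δλ/2)=0.5343975703; c=2·atan2(√a, √(1-a))=1.639645848; dist=6371·c=10446.184 ≈ 10446.2 km; running total=17351.9 km
Leg 2 bearing: y=sinΔλ·cosφ2=-0.37565015, x=cosφ1·sinφ2-sinφ1·cosφ2·cosΔλ=0.92420463; θ=atan2(y, x)=-22.1197° <0 so +360° → 337.8803° ≈ 337.9°
Leg 3: φ1=0.6359945, φ2=1.3493664, Δφ=0.7133719, Δλ=-0.2801201 rad; a=sin²(Δφ/2)+cosφ1·cosφ2·sin²(Δλ/2)=0.1253635554; c=2·atan2(√a, √(1-a))=0.723832852; dist=6371·c=4611.539 ≈ 4611.5 km; running total=21963.4 km
Leg 3 bearing: y=sinΔλ·cosφ2=-0.06071992, x=cosφ1·sinφ2-sinφ1·cosφ2·cosΔλ=0.65947193; θ=atan2(y, x)=-5.2606° <0 so +360° → 354.7394° ≈ 354.7°
Leg 4: φ1=1.3493664, φ2=0.9636643, Δφ=-0.3857021, Δλ=-3.9699870 rad; a=sin²(Δφ/2)+cosφ1·cosφ2·sin²(Δλ/2)=0.1417371441; c=2·atan2(√a, √(1-a))=0.771987460; dist=6371·c=4918.332 ≈ 4918.3 km; running total=26881.7 km
Leg 4 bearing: y=sinΔλ·cosφ2=0.42038167, x=cosφ1·sinφ2-sinφ1·cosφ2·cosΔλ=0.55665982; θ=atan2(y, x)=37.0596° ≈ 37.1°
Leg 5: φ1=0.9636643, φ2=0.4634582, Δφ=-0.5002061, Δλ=4.0963628 rad; a=sin²(Δφ/2)+cosφ1·cosφ2·sin²(Δλ/2)=0.4638580105; c=2·atan2(√a, √(1-a))=1.498449252; dist=6371·c=9546.620 ≈ 9546.6 km; running total=36428.3 km
Leg 5 bearing: y=sinΔλ·cosφ2=-0.73008355, x=cosφ1·sinφ2-sinφ1·cosφ2·cosΔλ=0.67952412; θ=atan2(y, x)=-47.0542° <0 so +360° → 312.9458° ≈ 312.9°
Leg 6: φ1=0.4634582, φ2=0.7855832, Δφ=0.3221249, Δλ=-3.1977521 rad; a=sin²(Δφ/2)+cosφ1·cosφ2·sin²(Δλ/2)=0.6576174656; c=2·atan2(√a, √(1-a))=1.891500524; dist=6371·c=12050.7498 ≈ 12050.7 km; running total=48479.0 km
Leg 6 bearing: y=sinΔλ·cosφ2=0.03968252, x=cosφ1·sinφ2-sinφ1·cosφ2·cosΔλ=0.94818365; θ=atan2(y, x)=2.3965° ≈ 2.4°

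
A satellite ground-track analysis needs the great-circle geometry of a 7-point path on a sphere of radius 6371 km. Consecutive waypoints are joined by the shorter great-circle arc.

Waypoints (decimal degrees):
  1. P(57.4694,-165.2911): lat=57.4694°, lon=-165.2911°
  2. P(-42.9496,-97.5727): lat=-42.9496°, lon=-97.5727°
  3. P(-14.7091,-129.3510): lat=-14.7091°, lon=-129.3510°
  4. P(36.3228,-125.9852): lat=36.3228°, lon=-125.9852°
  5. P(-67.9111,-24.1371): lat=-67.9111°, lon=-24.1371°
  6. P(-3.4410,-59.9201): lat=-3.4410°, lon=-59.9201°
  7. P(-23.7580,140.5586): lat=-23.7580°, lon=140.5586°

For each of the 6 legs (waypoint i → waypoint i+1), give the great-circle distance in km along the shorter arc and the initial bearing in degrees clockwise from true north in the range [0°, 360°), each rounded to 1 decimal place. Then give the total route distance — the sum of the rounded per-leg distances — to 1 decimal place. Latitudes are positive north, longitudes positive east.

Leg 1: φ1=1.0030302, φ2=-0.7496119, Δφ=-1.7526422, Δλ=1.1819090 rad; a=sin²(Δφ/2)+cosφ1·cosφ2·sin²(Δλ/2)=0.7126066010; c=2·atan2(√a, √(1-a))=2.009993758; dist=6371·c=12805.670 ≈ 12805.7 km; running total=12805.7 km
Leg 1 bearing: y=sinΔλ·cosφ2=0.67729950, x=cosφ1·sinφ2-sinφ1·cosφ2·cosΔλ=-0.60038248; θ=atan2(y, x)=131.5549° ≈ 131.6°
Leg 2: φ1=-0.7496119, φ2=-0.2567222, Δφ=0.4928897, Δλ=-0.5546360 rad; a=sin²(Δφ/2)+cosφ1·cosφ2·sin²(Δλ/2)=0.1125801579; c=2·atan2(√a, √(1-a))=0.684334872; dist=6371·c=4359.897 ≈ 4359.9 km; running total=17165.6 km
Leg 2 bearing: y=sinΔλ·cosφ2=-0.50937473, x=cosφ1·sinφ2-sinφ1·cosφ2·cosΔλ=0.37438062; θ=atan2(y, x)=-53.6848° <0 so +360° → 306.3152° ≈ 306.3°
Leg 3: φ1=-0.2567222, φ2=0.6339525, Δφ=0.8906747, Δλ=0.0587443 rad; a=sin²(Δφ/2)+cosφ1·cosφ2·sin²(Δλ/2)=0.1862283115; c=2·atan2(√a, √(1-a))=0.892402397; dist=6371·c=5685.496 ≈ 5685.5 km; running total=22851.1 km
Leg 3 bearing: y=sinΔλ·cosφ2=0.04730263, x=cosφ1·sinφ2-sinφ1·cosφ2·cosΔλ=0.77714334; θ=atan2(y, x)=3.4831° ≈ 3.5°
Leg 4: φ1=0.6339525, φ2=-1.1852723, Δφ=-1.8192247, Δλ=1.7775847 rad; a=sin²(Δφ/2)+cosφ1·cosφ2·sin²(Δλ/2)=0.8055319366; c=2·atan2(√a, √(1-a))=2.228200206; dist=6371·c=14195.864 ≈ 14195.9 km; running total=37047.0 km
Leg 4 bearing: y=sinΔλ·cosφ2=0.36803326, x=cosφ1·sinφ2-sinφ1·cosφ2·cosΔλ=-0.70082270; θ=atan2(y, x)=152.2940° ≈ 152.3°
Leg 5: φ1=-1.1852723, φ2=-0.0600568, Δφ=1.1252155, Δλ=-0.6245312 rad; a=sin²(Δφ/2)+cosφ1·cosφ2·sin²(Δλ/2)=0.3199365894; c=2·atan2(√a, √(1-a))=1.202392494; dist=6371·c=7660.443 ≈ 7660.4 km; running total=44707.4 km
Leg 5 bearing: y=sinΔλ·cosφ2=-0.58366284, x=cosφ1·sinφ2-sinφ1·cosφ2·cosΔλ=0.72776807; θ=atan2(y, x)=-38.7293° <0 so +360° → 321.2707° ≈ 321.3°
Leg 6: φ1=-0.0600568, φ2=-0.4146553, Δφ=-0.3545985, Δλ=3.4990134 rad; a=sin²(Δφ/2)+cosφ1·cosφ2·sin²(Δλ/2)=0.9158433106; c=2·atan2(√a, √(1-a))=2.552934751; dist=6371·c=16264.747 ≈ 16264.7 km; running total=60972.1 km
Leg 6 bearing: y=sinΔλ·cosφ2=-0.32021041, x=cosφ1·sinφ2-sinφ1·cosφ2·cosΔλ=-0.45361069; θ=atan2(y, x)=-144.7812° <0 so +360° → 215.2188° ≈ 215.2°

Leg 1: dist=12805.7 km, bearing=131.6°
Leg 2: dist=4359.9 km, bearing=306.3°
Leg 3: dist=5685.5 km, bearing=3.5°
Leg 4: dist=14195.9 km, bearing=152.3°
Leg 5: dist=7660.4 km, bearing=321.3°
Leg 6: dist=16264.7 km, bearing=215.2°
Total: 60972.1 km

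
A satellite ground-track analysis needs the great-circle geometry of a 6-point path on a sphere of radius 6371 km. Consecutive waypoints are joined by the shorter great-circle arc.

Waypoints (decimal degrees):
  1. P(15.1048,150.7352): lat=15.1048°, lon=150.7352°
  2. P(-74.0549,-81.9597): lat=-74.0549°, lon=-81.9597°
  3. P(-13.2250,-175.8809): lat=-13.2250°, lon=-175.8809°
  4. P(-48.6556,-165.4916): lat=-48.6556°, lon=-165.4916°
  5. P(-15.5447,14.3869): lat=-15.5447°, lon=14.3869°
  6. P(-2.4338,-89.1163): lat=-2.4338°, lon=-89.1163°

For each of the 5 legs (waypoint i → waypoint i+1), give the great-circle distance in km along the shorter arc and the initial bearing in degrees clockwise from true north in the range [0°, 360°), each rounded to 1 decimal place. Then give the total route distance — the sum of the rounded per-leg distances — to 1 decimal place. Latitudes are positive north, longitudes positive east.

Leg 1: φ1=0.2636285, φ2=-1.2925018, Δφ=-1.5561303, Δλ=-4.0612922 rad; a=sin²(Δφ/2)+cosφ1·cosφ2·sin²(Δλ/2)=0.7056507397; c=2·atan2(√a, √(1-a))=1.994677774; dist=6371·c=12708.092 ≈ 12708.1 km; running total=12708.1 km
Leg 1 bearing: y=sinΔλ·cosφ2=0.21851460, x=cosφ1·sinφ2-sinφ1·cosφ2·cosΔλ=-0.88491947; θ=atan2(y, x)=166.1293° ≈ 166.1°
Leg 2: φ1=-1.2925018, φ2=-0.2308198, Δφ=1.0616820, Δλ=-1.6392342 rad; a=sin²(Δφ/2)+cosφ1·cosφ2·sin²(Δλ/2)=0.3991572446; c=2·atan2(√a, √(1-a))=1.367717836; dist=6371·c=8713.730 ≈ 8713.7 km; running total=21421.8 km
Leg 2 bearing: y=sinΔλ·cosφ2=-0.97120030, x=cosφ1·sinφ2-sinφ1·cosφ2·cosΔλ=-0.12685791; θ=atan2(y, x)=-97.4418° <0 so +360° → 262.5582° ≈ 262.6°
Leg 3: φ1=-0.2308198, φ2=-0.8492004, Δφ=-0.6183806, Δλ=0.1813275 rad; a=sin²(Δφ/2)+cosφ1·cosφ2·sin²(Δλ/2)=0.0978623161; c=2·atan2(√a, √(1-a))=0.636341259; dist=6371·c=4054.130 ≈ 4054.1 km; running total=25475.9 km
Leg 3 bearing: y=sinΔλ·cosφ2=0.11912666, x=cosφ1·sinφ2-sinφ1·cosφ2·cosΔλ=-0.58219410; θ=atan2(y, x)=168.4359° ≈ 168.4°
Leg 4: φ1=-0.8492004, φ2=-0.2713062, Δφ=0.5778942, Δλ=3.1394721 rad; a=sin²(Δφ/2)+cosφ1·cosφ2·sin²(Δλ/2)=0.7176124772; c=2·atan2(√a, √(1-a))=2.021084448; dist=6371·c=12876.329 ≈ 12876.3 km; running total=38352.2 km
Leg 4 bearing: y=sinΔλ·cosφ2=0.00204301, x=cosφ1·sinφ2-sinφ1·cosφ2·cosΔλ=-0.90031942; θ=atan2(y, x)=179.8700° ≈ 179.9°
Leg 5: φ1=-0.2713062, φ2=-0.0424778, Δφ=0.2288284, Δλ=-1.8064716 rad; a=sin²(Δφ/2)+cosφ1·cosφ2·sin²(Δλ/2)=0.6066877537; c=2·atan2(√a, √(1-a))=1.785825068; dist=6371·c=11377.492 ≈ 11377.5 km; running total=49729.7 km
Leg 5 bearing: y=sinΔλ·cosφ2=-0.97147977, x=cosφ1·sinφ2-sinφ1·cosφ2·cosΔλ=-0.10343090; θ=atan2(y, x)=-96.0772° <0 so +360° → 263.9228° ≈ 263.9°

Leg 1: dist=12708.1 km, bearing=166.1°
Leg 2: dist=8713.7 km, bearing=262.6°
Leg 3: dist=4054.1 km, bearing=168.4°
Leg 4: dist=12876.3 km, bearing=179.9°
Leg 5: dist=11377.5 km, bearing=263.9°
Total: 49729.7 km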